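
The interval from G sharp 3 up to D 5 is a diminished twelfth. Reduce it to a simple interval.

d5

Each octave removed subtracts seven from the number: 12 − 7 = 5.
That makes a diminished twelfth a compound diminished fifth — an octave plus a diminished fifth.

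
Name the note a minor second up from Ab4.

Bbb4

Two letter names up from A: B.
A minor second spans 1 semitone, so from Ab4 the target pitch is Bbb4.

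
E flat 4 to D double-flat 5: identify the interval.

E to D spans seven letter names (E-F-G-A-B-C-D) — that makes it a seventh of some quality.
Eb4 to Dbb5 spans 9 semitones — two semitones narrower than the major seventh (11) — giving a diminished seventh.

diminished seventh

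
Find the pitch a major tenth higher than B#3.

Three letters up from B (plus an octave) reaches D.
A major tenth is 16 semitones; 16 semitones up from B#3 gives D##5.

D##5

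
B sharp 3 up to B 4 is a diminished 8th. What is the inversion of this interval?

augmented 1st

Inverted interval numbers add to nine, so an octave pairs with a unison (8 + 1 = 9).
Quality inverts too: diminished becomes augmented. That makes the inversion an augmented unison.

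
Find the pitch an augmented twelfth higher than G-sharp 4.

D-double-sharp 6

Counting five letter names plus an octave up from G lands on D.
Moving 20 semitones up from G#4 (the size of an augmented twelfth) reaches D##6.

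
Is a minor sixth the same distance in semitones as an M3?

A minor sixth is 8 semitones but a major third is 4 semitones — different sizes.

No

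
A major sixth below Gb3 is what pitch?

Six letter names down from G: B.
A major sixth spans 9 semitones, so from Gb3 the target pitch is Bbb2.

Bbb2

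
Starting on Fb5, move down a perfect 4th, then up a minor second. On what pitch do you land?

Dbb5

A perfect fourth down from Fb5 is Cb5.
Up a minor second from Cb5: Dbb5 (1 semitone up).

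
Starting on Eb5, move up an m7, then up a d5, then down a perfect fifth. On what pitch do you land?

Dbb6

A minor seventh up from Eb5 is Db6.
Db6 up a diminished fifth → Abb6 (6 semitones).
Abb6 down a perfect fifth → Dbb6 (7 semitones).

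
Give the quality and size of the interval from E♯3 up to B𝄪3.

augmented fifth

E to B spans five letter names (E-F-G-A-B) — that makes it a fifth of some quality.
The perfect fifth is 7 semitones; here we have 8, one semitone wider: augmented.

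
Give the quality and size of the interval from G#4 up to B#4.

major 3rd

G to B spans three letter names (G-A-B) — that makes it a third of some quality.
The major third spans 4 semitones, and G#4 to B#4 is exactly 4 semitones — so this is a major third.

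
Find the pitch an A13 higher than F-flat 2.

The thirteenth's letter: F up six letter names plus an octave → D.
An augmented thirteenth spans 22 semitones, so from Fb2 the target pitch is D4.

D 4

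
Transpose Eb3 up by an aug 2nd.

The second takes the letter from E up to F.
An augmented second spans 3 semitones, so from Eb3 the target pitch is F#3.

F#3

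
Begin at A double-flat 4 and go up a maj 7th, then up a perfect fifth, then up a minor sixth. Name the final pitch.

B double-flat 6

A major seventh up from Abb4 is Gb5.
A perfect fifth up from Gb5 is Db6.
Db6 up a minor sixth → Bbb6 (8 semitones).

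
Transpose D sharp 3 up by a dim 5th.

The fifth takes the letter from D up to A.
A diminished fifth spans 6 semitones, so from D#3 the target pitch is A3.

A 3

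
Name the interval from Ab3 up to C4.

major third

A to C spans three letter names (A-B-C) — that makes it a third of some quality.
Counting semitones, Ab3→C4 is 4, which is the major third.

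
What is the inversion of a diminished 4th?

The rule of nine gives the new number: 9 − 4 = 5, so a fourth becomes a fifth.
Quality inverts too: diminished becomes augmented. That makes the inversion an augmented fifth.

augmented 5th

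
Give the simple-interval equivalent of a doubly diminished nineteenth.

Take out 2 octaves (14 from the number): 19 − 14 = 5.
Quality carries through unchanged, so the simple form is a doubly diminished fifth.

doubly diminished fifth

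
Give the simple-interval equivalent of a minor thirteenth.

Subtracting seven from the interval number removes an octave: 13 − 7 = 6.
So a minor thirteenth is an octave plus a minor sixth. The quality is unchanged.

m6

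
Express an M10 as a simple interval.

major third

Subtracting seven from the interval number removes an octave: 10 − 7 = 3.
That makes a major tenth a compound major third — an octave plus a major third.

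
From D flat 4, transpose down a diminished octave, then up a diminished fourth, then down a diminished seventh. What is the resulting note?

A 2

Db4 down a diminished octave → D3 (11 semitones).
A diminished fourth up from D3 is Gb3.
A diminished seventh down from Gb3 is A2.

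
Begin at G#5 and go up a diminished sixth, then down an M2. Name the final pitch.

A diminished sixth up from G#5 is Eb6.
Down a major second from Eb6: Db6 (2 semitones down).

Db6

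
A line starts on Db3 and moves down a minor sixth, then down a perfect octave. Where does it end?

F1

A minor sixth down from Db3 is F2.
Down a perfect octave from F2: F1 (12 semitones down).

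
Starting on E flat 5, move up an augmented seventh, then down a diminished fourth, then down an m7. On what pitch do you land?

An augmented seventh up from Eb5 is D#6.
D#6 down a diminished fourth → A##5 (4 semitones).
A##5 down a minor seventh → B##4 (10 semitones).

B double-sharp 4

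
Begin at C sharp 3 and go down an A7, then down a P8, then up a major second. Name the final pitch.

Down an augmented seventh from C#3: Db2 (12 semitones down).
Db2 down a perfect octave → Db1 (12 semitones).
A major second up from Db1 is Eb1.

E flat 1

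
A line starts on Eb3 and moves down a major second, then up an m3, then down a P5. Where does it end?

Eb3 down a major second → Db3 (2 semitones).
Db3 up a minor third → Fb3 (3 semitones).
Down a perfect fifth from Fb3: Bbb2 (7 semitones down).

Bbb2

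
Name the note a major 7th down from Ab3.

Counting seven letter names down from A lands on B.
A major seventh is 11 semitones; 11 semitones down from Ab3 gives Bbb2.

Bbb2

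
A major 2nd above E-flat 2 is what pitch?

F 2

Counting two letter names up from E lands on F.
A major second spans 2 semitones, so from Eb2 the target pitch is F2.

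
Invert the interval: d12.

First reduce the compound diminished twelfth to its simple form, a diminished fifth.
The rule of nine gives the new number: 9 − 5 = 4, so a fifth becomes a fourth.
And diminished becomes augmented under inversion, so we get an augmented fourth.

A4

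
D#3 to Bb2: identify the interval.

Descending from D#3 to Bb2 is the same interval as ascending Bb2 to D#3.
B to D spans three letter names (B-C-D): a third.
The major third is 4 semitones; here we have 5, one semitone wider: augmented.

augmented 3rd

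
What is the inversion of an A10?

First reduce the compound augmented tenth to its simple form, an augmented third.
Interval numbers invert to sum to nine: 3 + 6 = 9, so a third inverts to a sixth.
And augmented becomes diminished under inversion, so we get a diminished sixth.

diminished 6th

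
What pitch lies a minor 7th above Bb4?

Ab5

The seventh takes the letter from B up to A.
A minor seventh is 10 semitones; 10 semitones up from Bb4 gives Ab5.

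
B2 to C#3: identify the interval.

B to C spans two letter names (B-C) — that makes it a second of some quality.
B2 to C#3 is 2 semitones, matching the major second exactly, so the quality is major.

major 2nd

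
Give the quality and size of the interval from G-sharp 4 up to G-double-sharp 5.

G to G is the same letter name, plus an octave: an octave.
G#4 to G##5 spans 13 semitones — one semitone wider than the perfect octave (12) — giving an augmented octave.

A8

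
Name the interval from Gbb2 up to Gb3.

augmented 8th

G to G is the same letter name, plus an octave: an octave.
A perfect octave would be 12 semitones; Gbb2 to Gb3 is 13, one semitone wider, so the interval is augmented.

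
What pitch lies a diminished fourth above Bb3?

Ebb4

Counting four letter names up from B lands on E.
A diminished fourth spans 4 semitones, so from Bb3 the target pitch is Ebb4.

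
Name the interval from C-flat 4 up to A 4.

augmented sixth

C to A spans six letter names (C-D-E-F-G-A): a sixth.
Cb4 to A4 spans 10 semitones — one semitone wider than the major sixth (9) — giving an augmented sixth.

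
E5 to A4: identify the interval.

P5

Descending from E5 to A4 is the same interval as ascending A4 to E5.
A to E spans five letter names (A-B-C-D-E), so the interval is some kind of fifth.
A4 to E5 is 7 semitones, matching the perfect fifth exactly, so the quality is perfect.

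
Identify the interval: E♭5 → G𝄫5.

E to G spans three letter names (E-F-G), so the interval is some kind of third.
Eb5 to Gbb5 spans 2 semitones — two semitones narrower than the major third (4) — giving a diminished third.

d3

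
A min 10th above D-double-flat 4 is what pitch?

F-double-flat 5

Counting three letter names plus an octave up from D lands on F.
A minor tenth spans 15 semitones, so from Dbb4 the target pitch is Fbb5.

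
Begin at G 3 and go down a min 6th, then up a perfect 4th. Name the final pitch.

A minor sixth down from G3 is B2.
Up a perfect fourth from B2: E3 (5 semitones up).

E 3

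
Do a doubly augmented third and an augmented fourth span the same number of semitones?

Both span 6 semitones: a doubly augmented third and an augmented fourth are the same chromatic distance.

Yes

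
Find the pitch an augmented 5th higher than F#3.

Five letter names up from F: C.
Moving 8 semitones up from F#3 (the size of an augmented fifth) reaches C##4.

C##4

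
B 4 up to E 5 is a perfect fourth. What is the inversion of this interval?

Inverted interval numbers add to nine, so a fourth pairs with a fifth (4 + 5 = 9).
Quality inverts too: perfect stays perfect. That makes the inversion a perfect fifth.

P5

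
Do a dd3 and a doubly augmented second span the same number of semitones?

No

1 semitone (doubly diminished third) vs 4 semitones (doubly augmented second): not equal.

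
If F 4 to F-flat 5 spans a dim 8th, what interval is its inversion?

Interval numbers invert to sum to nine: 8 + 1 = 9, so an octave inverts to a unison.
The quality also flips — diminished becomes augmented — giving an augmented unison.

augmented 1st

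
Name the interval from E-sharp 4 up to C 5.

E to C spans six letter names (E-F-G-A-B-C): a sixth.
The major sixth is 9 semitones; here we have 7, two semitones narrower: diminished.

diminished 6th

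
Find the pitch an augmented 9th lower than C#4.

Counting two letter names plus an octave down from C lands on B.
An augmented ninth spans 15 semitones, so from C#4 the target pitch is Bb2.

Bb2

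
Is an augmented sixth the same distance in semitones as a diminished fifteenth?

An augmented sixth spans 10 semitones; a diminished fifteenth spans 23 semitones. They differ by 13.

No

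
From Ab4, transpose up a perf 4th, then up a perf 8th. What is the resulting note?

Ab4 up a perfect fourth → Db5 (5 semitones).
Up a perfect octave from Db5: Db6 (12 semitones up).

Db6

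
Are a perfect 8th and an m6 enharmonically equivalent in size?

A perfect octave spans 12 semitones; a minor sixth spans 8 semitones. They differ by 4.

No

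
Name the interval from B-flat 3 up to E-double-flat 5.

B to E spans four letter names (B-C-D-E), plus an octave: an eleventh.
The perfect eleventh is 17 semitones; here we have 16, one semitone narrower: diminished.
(Equivalently, a compound diminished fourth: a diminished fourth plus an octave.)

d11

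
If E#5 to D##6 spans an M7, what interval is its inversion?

Inverted interval numbers add to nine, so a seventh pairs with a second (7 + 2 = 9).
And major becomes minor under inversion, so we get a minor second.

minor second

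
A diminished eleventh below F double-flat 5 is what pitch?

The eleventh's letter: F down four letter names plus an octave → C.
A diminished eleventh spans 16 semitones, so from Fbb5 the target pitch is Cb4.

C flat 4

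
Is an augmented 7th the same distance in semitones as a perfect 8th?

An augmented seventh = 12 semitones = a perfect octave; enharmonically equal.

Yes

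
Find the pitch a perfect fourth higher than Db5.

Gb5

The fourth takes the letter from D up to G.
Moving 5 semitones up from Db5 (the size of a perfect fourth) reaches Gb5.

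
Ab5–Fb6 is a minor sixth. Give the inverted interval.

major third

Inverted interval numbers add to nine, so a sixth pairs with a third (6 + 3 = 9).
The quality also flips — minor becomes major — giving a major third.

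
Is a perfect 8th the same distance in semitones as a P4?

No

12 semitones (perfect octave) vs 5 semitones (perfect fourth): not equal.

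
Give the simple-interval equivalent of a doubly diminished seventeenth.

Each octave removed subtracts seven from the number: 17 − 14 = 3.
That makes a doubly diminished seventeenth a compound doubly diminished third — 2 octaves plus a doubly diminished third.

doubly diminished 3rd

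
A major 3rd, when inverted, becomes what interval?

minor sixth

The rule of nine gives the new number: 9 − 3 = 6, so a third becomes a sixth.
Quality inverts too: major becomes minor. That makes the inversion a minor sixth.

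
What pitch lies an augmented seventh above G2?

F##3

Counting seven letter names up from G lands on F.
An augmented seventh is 12 semitones; 12 semitones up from G2 gives F##3.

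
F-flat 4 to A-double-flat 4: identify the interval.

m3

F to A spans three letter names (F-G-A), so the interval is some kind of third.
At 3 semitones, Fb4→Abb4 falls one short of a major third: minor.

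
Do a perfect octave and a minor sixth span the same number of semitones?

A perfect octave spans 12 semitones; a minor sixth spans 8 semitones. They differ by 4.

No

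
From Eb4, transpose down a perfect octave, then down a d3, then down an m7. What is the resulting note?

Down a perfect octave from Eb4: Eb3 (12 semitones down).
Eb3 down a diminished third → C#3 (2 semitones).
C#3 down a minor seventh → D#2 (10 semitones).

D#2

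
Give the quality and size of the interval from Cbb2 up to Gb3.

augmented twelfth

C to G spans five letter names (C-D-E-F-G), plus an octave: a twelfth.
A perfect twelfth would be 19 semitones; Cbb2 to Gb3 is 20, one semitone wider, so the interval is augmented.
(Equivalently, a compound augmented fifth: an augmented fifth plus an octave.)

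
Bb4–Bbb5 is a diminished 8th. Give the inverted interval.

Interval numbers invert to sum to nine: 8 + 1 = 9, so an octave inverts to a unison.
Quality inverts too: diminished becomes augmented. That makes the inversion an augmented unison.

augmented unison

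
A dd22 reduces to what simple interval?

Subtracting seven from the interval number removes an octave: 22 − 14 = 8.
That makes a doubly diminished twenty-second a compound doubly diminished octave — 2 octaves plus a doubly diminished octave.

doubly diminished octave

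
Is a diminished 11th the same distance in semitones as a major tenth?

A diminished eleventh = 16 semitones = a major tenth; enharmonically equal.

Yes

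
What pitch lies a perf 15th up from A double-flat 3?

The letter stays A (same as the start), shifted two octaves up.
A perfect fifteenth spans 24 semitones, so from Abb3 the target pitch is Abb5.

A double-flat 5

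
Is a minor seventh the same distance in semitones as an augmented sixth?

Yes

A minor seventh spans 10 semitones, and an augmented sixth also spans 10 semitones — they're enharmonic.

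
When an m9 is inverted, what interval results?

M7

First reduce the compound minor ninth to its simple form, a minor second.
Interval numbers invert to sum to nine: 2 + 7 = 9, so a second inverts to a seventh.
Quality inverts too: minor becomes major. That makes the inversion a major seventh.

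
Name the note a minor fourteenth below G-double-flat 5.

A-double-flat 3

The fourteenth's letter: G down seven letter names plus an octave → A.
Moving 22 semitones down from Gbb5 (the size of a minor fourteenth) reaches Abb3.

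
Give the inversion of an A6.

Interval numbers invert to sum to nine: 6 + 3 = 9, so a sixth inverts to a third.
And augmented becomes diminished under inversion, so we get a diminished third.

diminished 3rd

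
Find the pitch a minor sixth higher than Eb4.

Cb5

The sixth takes the letter from E up to C.
A minor sixth spans 8 semitones, so from Eb4 the target pitch is Cb5.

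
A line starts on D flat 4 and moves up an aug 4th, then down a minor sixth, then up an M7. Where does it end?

A sharp 4

An augmented fourth up from Db4 is G4.
A minor sixth down from G4 is B3.
Up a major seventh from B3: A#4 (11 semitones up).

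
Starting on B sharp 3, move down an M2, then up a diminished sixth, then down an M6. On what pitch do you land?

A flat 3

B#3 down a major second → A#3 (2 semitones).
Up a diminished sixth from A#3: F4 (7 semitones up).
Down a major sixth from F4: Ab3 (9 semitones down).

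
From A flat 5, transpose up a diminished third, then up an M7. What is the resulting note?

B double-flat 6

A diminished third up from Ab5 is Cbb6.
Up a major seventh from Cbb6: Bbb6 (11 semitones up).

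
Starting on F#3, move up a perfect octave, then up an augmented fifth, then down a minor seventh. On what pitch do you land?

D##4

Up a perfect octave from F#3: F#4 (12 semitones up).
Up an augmented fifth from F#4: C##5 (8 semitones up).
A minor seventh down from C##5 is D##4.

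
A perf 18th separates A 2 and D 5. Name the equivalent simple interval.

perfect 4th

Take out 2 octaves (14 from the number): 18 − 14 = 4.
So a perfect eighteenth is 2 octaves plus a perfect fourth. The quality is unchanged.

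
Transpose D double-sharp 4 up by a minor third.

Counting three letter names up from D lands on F.
A minor third spans 3 semitones, so from D##4 the target pitch is F##4.

F double-sharp 4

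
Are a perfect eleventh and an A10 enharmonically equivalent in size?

A perfect eleventh spans 17 semitones, and an augmented tenth also spans 17 semitones — they're enharmonic.

Yes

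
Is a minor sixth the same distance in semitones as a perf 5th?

A minor sixth spans 8 semitones; a perfect fifth spans 7 semitones. They differ by 1.

No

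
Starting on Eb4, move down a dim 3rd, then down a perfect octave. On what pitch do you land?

A diminished third down from Eb4 is C#4.
A perfect octave down from C#4 is C#3.

C#3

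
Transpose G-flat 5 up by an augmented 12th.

D 7

Counting five letter names plus an octave up from G lands on D.
Moving 20 semitones up from Gb5 (the size of an augmented twelfth) reaches D7.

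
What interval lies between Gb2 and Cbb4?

G to C spans four letter names (G-A-B-C), plus an octave: an eleventh.
The perfect eleventh is 17 semitones; here we have 16, one semitone narrower: diminished.
(Equivalently, a compound diminished fourth: a diminished fourth plus an octave.)

diminished eleventh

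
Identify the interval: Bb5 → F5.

perfect fourth

Descending from Bb5 to F5 is the same interval as ascending F5 to Bb5.
F to B spans four letter names (F-G-A-B): a fourth.
The perfect fourth spans 5 semitones, and F5 to Bb5 is exactly 5 semitones — so this is a perfect fourth.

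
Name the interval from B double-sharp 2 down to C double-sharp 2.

major seventh

Descending from B##2 to C##2 is the same interval as ascending C##2 to B##2.
C to B spans seven letter names (C-D-E-F-G-A-B), so the interval is some kind of seventh.
C##2 to B##2 is 11 semitones, matching the major seventh exactly, so the quality is major.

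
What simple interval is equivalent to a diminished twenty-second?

diminished octave

Subtracting seven from the interval number removes an octave: 22 − 14 = 8.
So a diminished twenty-second is 2 octaves plus a diminished octave. The quality is unchanged.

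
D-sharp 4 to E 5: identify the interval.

minor ninth

D to E spans two letter names (D-E), plus an octave, so the interval is some kind of ninth.
A major ninth would be 14 semitones, but D#4 to E5 is 13 — one semitone narrower, making it a minor ninth.
(Equivalently, a compound minor second: a minor second plus an octave.)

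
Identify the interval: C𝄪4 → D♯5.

minor ninth

C to D spans two letter names (C-D), plus an octave: a ninth.
At 13 semitones, C##4→D#5 falls one short of a major ninth: minor.
(Equivalently, a compound minor second: a minor second plus an octave.)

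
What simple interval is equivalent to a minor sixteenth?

Take out 2 octaves (14 from the number): 16 − 14 = 2.
That makes a minor sixteenth a compound minor second — 2 octaves plus a minor second.

minor second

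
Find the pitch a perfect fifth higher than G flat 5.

Counting five letter names up from G lands on D.
A perfect fifth is 7 semitones; 7 semitones up from Gb5 gives Db6.

D flat 6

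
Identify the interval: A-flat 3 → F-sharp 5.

A to F spans six letter names (A-B-C-D-E-F), plus an octave: a thirteenth.
Ab3 to F#5 spans 22 semitones — one semitone wider than the major thirteenth (21) — giving an augmented thirteenth.
(Equivalently, a compound augmented sixth: an augmented sixth plus an octave.)

augmented 13th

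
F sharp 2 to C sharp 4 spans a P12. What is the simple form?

Subtracting seven from the interval number removes an octave: 12 − 7 = 5.
That makes a perfect twelfth a compound perfect fifth — an octave plus a perfect fifth.

P5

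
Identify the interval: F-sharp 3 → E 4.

F to E spans seven letter names (F-G-A-B-C-D-E), so the interval is some kind of seventh.
At 10 semitones, F#3→E4 falls one short of a major seventh: minor.

minor seventh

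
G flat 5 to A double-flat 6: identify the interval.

minor ninth

G to A spans two letter names (G-A), plus an octave — that makes it a ninth of some quality.
At 13 semitones, Gb5→Abb6 falls one short of a major ninth: minor.
(Equivalently, a compound minor second: a minor second plus an octave.)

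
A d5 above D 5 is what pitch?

The fifth takes the letter from D up to A.
A diminished fifth spans 6 semitones, so from D5 the target pitch is Ab5.

A-flat 5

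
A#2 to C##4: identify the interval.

major tenth

A to C spans three letter names (A-B-C), plus an octave, so the interval is some kind of tenth.
A#2 to C##4 is 16 semitones, matching the major tenth exactly, so the quality is major.
(Equivalently, a compound major third: a major third plus an octave.)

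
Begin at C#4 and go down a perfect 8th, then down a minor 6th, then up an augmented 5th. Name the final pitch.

B##2

C#4 down a perfect octave → C#3 (12 semitones).
C#3 down a minor sixth → E#2 (8 semitones).
An augmented fifth up from E#2 is B##2.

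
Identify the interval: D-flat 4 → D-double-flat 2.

A15

Descending from Db4 to Dbb2 is the same interval as ascending Dbb2 to Db4.
D to D is the same letter name, plus 2 octaves, so the interval is some kind of fifteenth.
The perfect fifteenth is 24 semitones; here we have 25, one semitone wider: augmented.
(Equivalently, a compound augmented octave: an augmented octave plus an octave.)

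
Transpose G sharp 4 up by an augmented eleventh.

Four letters up from G (plus an octave) reaches C.
An augmented eleventh spans 18 semitones, so from G#4 the target pitch is C##6.

C double-sharp 6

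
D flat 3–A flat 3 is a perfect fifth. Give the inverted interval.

perfect fourth

Interval numbers invert to sum to nine: 5 + 4 = 9, so a fifth inverts to a fourth.
And perfect stays perfect under inversion, so we get a perfect fourth.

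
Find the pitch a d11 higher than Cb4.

Fbb5

Four letters up from C (plus an octave) reaches F.
A diminished eleventh is 16 semitones; 16 semitones up from Cb4 gives Fbb5.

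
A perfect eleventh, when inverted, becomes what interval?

First reduce the compound perfect eleventh to its simple form, a perfect fourth.
The rule of nine gives the new number: 9 − 4 = 5, so a fourth becomes a fifth.
And perfect stays perfect under inversion, so we get a perfect fifth.

perfect fifth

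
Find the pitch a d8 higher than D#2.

For an octave the letter name doesn't change: still D, an octave up.
A diminished octave spans 11 semitones, so from D#2 the target pitch is D3.

D3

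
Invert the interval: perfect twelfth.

perfect fourth

First reduce the compound perfect twelfth to its simple form, a perfect fifth.
The rule of nine gives the new number: 9 − 5 = 4, so a fifth becomes a fourth.
Quality inverts too: perfect stays perfect. That makes the inversion a perfect fourth.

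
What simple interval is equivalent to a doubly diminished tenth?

dd3

Subtracting seven from the interval number removes an octave: 10 − 7 = 3.
So a doubly diminished tenth is an octave plus a doubly diminished third. The quality is unchanged.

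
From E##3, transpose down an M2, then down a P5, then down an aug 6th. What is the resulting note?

B1

A major second down from E##3 is D##3.
Down a perfect fifth from D##3: G##2 (7 semitones down).
Down an augmented sixth from G##2: B1 (10 semitones down).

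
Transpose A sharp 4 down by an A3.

F 4

Three letter names down from A: F.
Moving 5 semitones down from A#4 (the size of an augmented third) reaches F4.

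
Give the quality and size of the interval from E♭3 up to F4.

major 9th

E to F spans two letter names (E-F), plus an octave: a ninth.
The major ninth spans 14 semitones, and Eb3 to F4 is exactly 14 semitones — so this is a major ninth.
(Equivalently, a compound major second: a major second plus an octave.)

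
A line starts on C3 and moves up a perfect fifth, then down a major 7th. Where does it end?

Ab2

C3 up a perfect fifth → G3 (7 semitones).
G3 down a major seventh → Ab2 (11 semitones).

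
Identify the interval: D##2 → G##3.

D to G spans four letter names (D-E-F-G), plus an octave, so the interval is some kind of eleventh.
The perfect eleventh spans 17 semitones, and D##2 to G##3 is exactly 17 semitones — so this is a perfect eleventh.
(Equivalently, a compound perfect fourth: a perfect fourth plus an octave.)

perfect eleventh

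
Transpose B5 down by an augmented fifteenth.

The letter stays B (same as the start), shifted two octaves down.
Moving 25 semitones down from B5 (the size of an augmented fifteenth) reaches Bb3.

Bb3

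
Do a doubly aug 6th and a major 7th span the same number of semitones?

Yes

A doubly augmented sixth spans 11 semitones, and a major seventh also spans 11 semitones — they're enharmonic.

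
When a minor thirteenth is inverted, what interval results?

major 3rd

First reduce the compound minor thirteenth to its simple form, a minor sixth.
Interval numbers invert to sum to nine: 6 + 3 = 9, so a sixth inverts to a third.
Quality inverts too: minor becomes major. That makes the inversion a major third.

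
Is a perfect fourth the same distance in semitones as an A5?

No

5 semitones (perfect fourth) vs 8 semitones (augmented fifth): not equal.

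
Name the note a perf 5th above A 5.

The fifth takes the letter from A up to E.
A perfect fifth spans 7 semitones, so from A5 the target pitch is E6.

E 6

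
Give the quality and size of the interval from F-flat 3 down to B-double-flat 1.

P12

Descending from Fb3 to Bbb1 is the same interval as ascending Bbb1 to Fb3.
B to F spans five letter names (B-C-D-E-F), plus an octave: a twelfth.
Counting semitones, Bbb1→Fb3 is 19, which is the perfect twelfth.
(Equivalently, a compound perfect fifth: a perfect fifth plus an octave.)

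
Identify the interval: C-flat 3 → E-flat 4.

M10

C to E spans three letter names (C-D-E), plus an octave, so the interval is some kind of tenth.
The major tenth spans 16 semitones, and Cb3 to Eb4 is exactly 16 semitones — so this is a major tenth.
(Equivalently, a compound major third: a major third plus an octave.)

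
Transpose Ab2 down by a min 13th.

C1

Six letters down from A (plus an octave) reaches C.
A minor thirteenth is 20 semitones; 20 semitones down from Ab2 gives C1.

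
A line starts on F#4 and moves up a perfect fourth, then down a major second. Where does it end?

F#4 up a perfect fourth → B4 (5 semitones).
B4 down a major second → A4 (2 semitones).

A4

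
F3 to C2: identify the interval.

P11

Descending from F3 to C2 is the same interval as ascending C2 to F3.
C to F spans four letter names (C-D-E-F), plus an octave: an eleventh.
C2 to F3 is 17 semitones, matching the perfect eleventh exactly, so the quality is perfect.
(Equivalently, a compound perfect fourth: a perfect fourth plus an octave.)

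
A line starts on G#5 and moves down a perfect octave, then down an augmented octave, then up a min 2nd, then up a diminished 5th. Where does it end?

A perfect octave down from G#5 is G#4.
Down an augmented octave from G#4: G3 (13 semitones down).
Up a minor second from G3: Ab3 (1 semitone up).
Up a diminished fifth from Ab3: Ebb4 (6 semitones up).

Ebb4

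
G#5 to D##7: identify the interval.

G to D spans five letter names (G-A-B-C-D), plus an octave — that makes it a twelfth of some quality.
A perfect twelfth would be 19 semitones; G#5 to D##7 is 20, one semitone wider, so the interval is augmented.
(Equivalently, a compound augmented fifth: an augmented fifth plus an octave.)

augmented twelfth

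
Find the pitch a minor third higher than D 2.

Three letter names up from D: F.
A minor third spans 3 semitones, so from D2 the target pitch is F2.

F 2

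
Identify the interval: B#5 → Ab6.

B to A spans seven letter names (B-C-D-E-F-G-A), so the interval is some kind of seventh.
B#5 to Ab6 spans 8 semitones — three semitones narrower than the major seventh (11) — giving a doubly diminished seventh.

dd7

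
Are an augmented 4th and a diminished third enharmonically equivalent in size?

An augmented fourth spans 6 semitones; a diminished third spans 2 semitones. They differ by 4.

No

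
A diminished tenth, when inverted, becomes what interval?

First reduce the compound diminished tenth to its simple form, a diminished third.
Interval numbers invert to sum to nine: 3 + 6 = 9, so a third inverts to a sixth.
The quality also flips — diminished becomes augmented — giving an augmented sixth.

augmented 6th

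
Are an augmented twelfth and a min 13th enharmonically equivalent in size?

Yes

An augmented twelfth spans 20 semitones, and a minor thirteenth also spans 20 semitones — they're enharmonic.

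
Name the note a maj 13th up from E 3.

Counting six letter names plus an octave up from E lands on C.
A major thirteenth is 21 semitones; 21 semitones up from E3 gives C#5.

C-sharp 5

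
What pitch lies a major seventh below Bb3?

Cb3

The seventh takes the letter from B down to C.
A major seventh is 11 semitones; 11 semitones down from Bb3 gives Cb3.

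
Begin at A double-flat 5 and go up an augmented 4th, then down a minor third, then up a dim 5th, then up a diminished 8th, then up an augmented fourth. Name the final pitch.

B double-flat 7

Up an augmented fourth from Abb5: Db6 (6 semitones up).
A minor third down from Db6 is Bb5.
Bb5 up a diminished fifth → Fb6 (6 semitones).
Up a diminished octave from Fb6: Fbb7 (11 semitones up).
Up an augmented fourth from Fbb7: Bbb7 (6 semitones up).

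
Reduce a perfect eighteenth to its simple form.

Each octave removed subtracts seven from the number: 18 − 14 = 4.
Quality carries through unchanged, so the simple form is a perfect fourth.

P4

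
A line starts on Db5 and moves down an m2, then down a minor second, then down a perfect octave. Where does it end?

B3

Db5 down a minor second → C5 (1 semitone).
Down a minor second from C5: B4 (1 semitone down).
B4 down a perfect octave → B3 (12 semitones).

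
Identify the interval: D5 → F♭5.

D to F spans three letter names (D-E-F): a third.
D5 to Fb5 spans 2 semitones — two semitones narrower than the major third (4) — giving a diminished third.

diminished third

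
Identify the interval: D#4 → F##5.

M10

D to F spans three letter names (D-E-F), plus an octave, so the interval is some kind of tenth.
The major tenth spans 16 semitones, and D#4 to F##5 is exactly 16 semitones — so this is a major tenth.
(Equivalently, a compound major third: a major third plus an octave.)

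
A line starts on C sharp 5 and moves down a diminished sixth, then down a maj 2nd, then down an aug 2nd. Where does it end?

C#5 down a diminished sixth → E##4 (7 semitones).
A major second down from E##4 is D##4.
Down an augmented second from D##4: C#4 (3 semitones down).

C sharp 4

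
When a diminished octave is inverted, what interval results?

Inverted interval numbers add to nine, so an octave pairs with a unison (8 + 1 = 9).
Quality inverts too: diminished becomes augmented. That makes the inversion an augmented unison.

A1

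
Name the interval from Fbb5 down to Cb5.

Descending from Fbb5 to Cb5 is the same interval as ascending Cb5 to Fbb5.
C to F spans four letter names (C-D-E-F): a fourth.
A perfect fourth would be 5 semitones; Cb5 to Fbb5 is 4, one semitone narrower, so the interval is diminished.

diminished fourth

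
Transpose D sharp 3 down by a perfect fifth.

The fifth takes the letter from D down to G.
A perfect fifth spans 7 semitones, so from D#3 the target pitch is G#2.

G sharp 2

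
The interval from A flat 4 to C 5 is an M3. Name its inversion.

Inverted interval numbers add to nine, so a third pairs with a sixth (3 + 6 = 9).
Quality inverts too: major becomes minor. That makes the inversion a minor sixth.

m6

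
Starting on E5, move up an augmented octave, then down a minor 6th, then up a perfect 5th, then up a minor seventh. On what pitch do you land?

C##7

E5 up an augmented octave → E#6 (13 semitones).
E#6 down a minor sixth → G##5 (8 semitones).
Up a perfect fifth from G##5: D##6 (7 semitones up).
D##6 up a minor seventh → C##7 (10 semitones).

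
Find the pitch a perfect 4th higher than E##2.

Counting four letter names up from E lands on A.
A perfect fourth is 5 semitones; 5 semitones up from E##2 gives A##2.

A##2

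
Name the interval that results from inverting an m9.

major 7th

First reduce the compound minor ninth to its simple form, a minor second.
The rule of nine gives the new number: 9 − 2 = 7, so a second becomes a seventh.
The quality also flips — minor becomes major — giving a major seventh.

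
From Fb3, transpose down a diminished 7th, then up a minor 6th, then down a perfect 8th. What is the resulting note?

Down a diminished seventh from Fb3: G2 (9 semitones down).
A minor sixth up from G2 is Eb3.
Down a perfect octave from Eb3: Eb2 (12 semitones down).

Eb2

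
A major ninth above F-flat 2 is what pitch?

Two letters up from F (plus an octave) reaches G.
A major ninth spans 14 semitones, so from Fb2 the target pitch is Gb3.

G-flat 3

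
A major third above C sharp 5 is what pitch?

E sharp 5

Counting three letter names up from C lands on E.
Moving 4 semitones up from C#5 (the size of a major third) reaches E#5.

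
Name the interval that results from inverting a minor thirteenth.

First reduce the compound minor thirteenth to its simple form, a minor sixth.
The rule of nine gives the new number: 9 − 6 = 3, so a sixth becomes a third.
The quality also flips — minor becomes major — giving a major third.

major third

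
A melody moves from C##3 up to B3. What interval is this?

C to B spans seven letter names (C-D-E-F-G-A-B), so the interval is some kind of seventh.
C##3 to B3 spans 9 semitones — two semitones narrower than the major seventh (11) — giving a diminished seventh.

diminished seventh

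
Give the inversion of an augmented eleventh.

First reduce the compound augmented eleventh to its simple form, an augmented fourth.
The rule of nine gives the new number: 9 − 4 = 5, so a fourth becomes a fifth.
The quality also flips — augmented becomes diminished — giving a diminished fifth.

diminished 5th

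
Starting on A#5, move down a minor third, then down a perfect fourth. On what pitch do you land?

C##5

Down a minor third from A#5: F##5 (3 semitones down).
Down a perfect fourth from F##5: C##5 (5 semitones down).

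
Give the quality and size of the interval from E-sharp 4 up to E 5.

E to E is the same letter name, plus an octave: an octave.
The perfect octave is 12 semitones; here we have 11, one semitone narrower: diminished.

diminished 8th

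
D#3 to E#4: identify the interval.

D to E spans two letter names (D-E), plus an octave, so the interval is some kind of ninth.
The major ninth spans 14 semitones, and D#3 to E#4 is exactly 14 semitones — so this is a major ninth.
(Equivalently, a compound major second: a major second plus an octave.)

M9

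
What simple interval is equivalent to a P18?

Take out 2 octaves (14 from the number): 18 − 14 = 4.
Quality carries through unchanged, so the simple form is a perfect fourth.

P4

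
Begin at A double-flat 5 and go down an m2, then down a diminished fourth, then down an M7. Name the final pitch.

Down a minor second from Abb5: Gb5 (1 semitone down).
A diminished fourth down from Gb5 is D5.
Down a major seventh from D5: Eb4 (11 semitones down).

E flat 4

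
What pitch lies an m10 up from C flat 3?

Three letters up from C (plus an octave) reaches E.
A minor tenth spans 15 semitones, so from Cb3 the target pitch is Ebb4.

E double-flat 4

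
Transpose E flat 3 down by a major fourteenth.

The fourteenth's letter: E down seven letter names plus an octave → F.
Moving 23 semitones down from Eb3 (the size of a major fourteenth) reaches Fb1.

F flat 1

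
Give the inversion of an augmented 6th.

d3

Inverted interval numbers add to nine, so a sixth pairs with a third (6 + 3 = 9).
The quality also flips — augmented becomes diminished — giving a diminished third.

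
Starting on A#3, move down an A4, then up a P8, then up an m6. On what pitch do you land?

A#3 down an augmented fourth → E3 (6 semitones).
A perfect octave up from E3 is E4.
E4 up a minor sixth → C5 (8 semitones).

C5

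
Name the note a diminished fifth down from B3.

Five letter names down from B: E.
A diminished fifth spans 6 semitones, so from B3 the target pitch is E#3.

E#3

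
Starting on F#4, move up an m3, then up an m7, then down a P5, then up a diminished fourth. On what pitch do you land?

A minor third up from F#4 is A4.
Up a minor seventh from A4: G5 (10 semitones up).
A perfect fifth down from G5 is C5.
Up a diminished fourth from C5: Fb5 (4 semitones up).

Fb5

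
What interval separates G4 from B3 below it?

minor sixth

Descending from G4 to B3 is the same interval as ascending B3 to G4.
B to G spans six letter names (B-C-D-E-F-G), so the interval is some kind of sixth.
At 8 semitones, B3→G4 falls one short of a major sixth: minor.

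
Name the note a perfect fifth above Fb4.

Counting five letter names up from F lands on C.
A perfect fifth is 7 semitones; 7 semitones up from Fb4 gives Cb5.

Cb5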